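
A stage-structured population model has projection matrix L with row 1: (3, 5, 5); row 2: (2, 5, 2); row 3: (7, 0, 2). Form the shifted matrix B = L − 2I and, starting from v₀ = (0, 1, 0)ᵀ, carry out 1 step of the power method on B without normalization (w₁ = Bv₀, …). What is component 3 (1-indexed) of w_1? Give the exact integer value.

0

B = L − 2I has rows (1, 5, 5); (2, 3, 2); (7, 0, 0)
w1 = Bv₀ = (5, 3, 0)
Requested component of w1: 0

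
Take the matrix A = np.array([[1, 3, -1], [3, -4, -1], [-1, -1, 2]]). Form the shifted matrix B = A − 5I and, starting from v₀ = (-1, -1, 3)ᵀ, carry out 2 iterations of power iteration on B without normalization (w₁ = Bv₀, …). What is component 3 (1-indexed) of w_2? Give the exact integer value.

20

B = A − 5I has rows (-4, 3, -1); (3, -9, -1); (-1, -1, -3)
w1 = Bv₀ = ((-4)·(-1) + 3·(-1) + (-1)·3; 3·(-1) + (-9)·(-1) + (-1)·3; (-1)·(-1) + (-1)·(-1) + (-3)·3) = (-2, 3, -7)
w2 = Bw1 = ((-4)·(-2) + 3·3 + (-1)·(-7); 3·(-2) + (-9)·3 + (-1)·(-7); (-1)·(-2) + (-1)·3 + (-3)·(-7)) = (24, -26, 20)
Requested component of w2: 20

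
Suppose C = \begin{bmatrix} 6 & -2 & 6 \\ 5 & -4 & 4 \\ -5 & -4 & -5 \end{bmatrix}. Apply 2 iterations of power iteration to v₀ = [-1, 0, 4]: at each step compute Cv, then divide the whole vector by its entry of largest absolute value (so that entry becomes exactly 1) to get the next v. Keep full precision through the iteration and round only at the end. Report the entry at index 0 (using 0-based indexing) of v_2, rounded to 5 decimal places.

Cv0 = (18.000000, 11.000000, -15.000000); divide by 18.000000 → v1 = (1.000000, 0.611111, -0.833333)
Cv1 = (-0.222222, -0.777778, -3.277778); divide by -3.277778 → v2 = (0.067797, 0.237288, 1.000000)
Requested entry of v2: -4/-59 = 0.06780

0.06780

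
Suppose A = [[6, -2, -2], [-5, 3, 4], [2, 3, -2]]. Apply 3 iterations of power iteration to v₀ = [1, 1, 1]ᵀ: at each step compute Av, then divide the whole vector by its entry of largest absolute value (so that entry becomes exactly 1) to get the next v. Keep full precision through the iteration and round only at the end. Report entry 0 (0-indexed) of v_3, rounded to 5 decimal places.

Av0 = (2.000000, 2.000000, 3.000000); divide by 3.000000 → v1 = (0.666667, 0.666667, 1.000000)
Av1 = (0.666667, 2.666667, 1.333333); divide by 2.666667 → v2 = (0.250000, 1.000000, 0.500000)
Av2 = (-1.500000, 3.750000, 2.500000); divide by 3.750000 → v3 = (-0.400000, 1.000000, 0.666667)
Requested entry of v3: -12/30 = -0.40000

-0.40000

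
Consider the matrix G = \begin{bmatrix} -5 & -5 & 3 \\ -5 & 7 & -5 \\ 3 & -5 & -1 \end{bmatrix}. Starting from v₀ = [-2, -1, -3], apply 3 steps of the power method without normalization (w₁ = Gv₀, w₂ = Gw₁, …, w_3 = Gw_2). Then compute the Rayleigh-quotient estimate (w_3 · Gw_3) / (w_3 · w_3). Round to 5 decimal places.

9.92256

w1 = Gv₀ = ((-5)·(-2) + (-5)·(-1) + 3·(-3); (-5)·(-2) + 7·(-1) + (-5)·(-3); 3·(-2) + (-5)·(-1) + (-1)·(-3)) = (6, 18, 2)
w2 = Gw1 = ((-5)·6 + (-5)·18 + 3·2; (-5)·6 + 7·18 + (-5)·2; 3·6 + (-5)·18 + (-1)·2) = (-114, 86, -74)
w3 = Gw2 = (-82, 1542, -698)
Gw3 = (-9394, 14694, -7258)
w3·Gw3 = (-82)·(-9394) + 1542·14694 + (-698)·(-7258) = 28494540; w3·w3 = (-82)·(-82) + 1542·1542 + (-698)·(-698) = 2871692
λ ≈ 28494540/2871692 = 9.92256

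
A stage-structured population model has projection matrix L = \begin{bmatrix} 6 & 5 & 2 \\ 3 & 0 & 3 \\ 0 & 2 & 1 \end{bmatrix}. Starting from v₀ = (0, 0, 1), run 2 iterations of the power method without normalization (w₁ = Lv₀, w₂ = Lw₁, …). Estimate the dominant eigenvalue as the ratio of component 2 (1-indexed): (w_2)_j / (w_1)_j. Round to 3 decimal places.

w1 = Lv₀ = (6·0 + 5·0 + 2·1; 3·0 + 0·0 + 3·1; 0·0 + 2·0 + 1·1) = (2, 3, 1)
w2 = Lw1 = (6·2 + 5·3 + 2·1; 3·2 + 0·3 + 3·1; 0·2 + 2·3 + 1·1) = (29, 9, 7)
Ratio at component: 9 / 3 = 3.000

λ ≈ 3.000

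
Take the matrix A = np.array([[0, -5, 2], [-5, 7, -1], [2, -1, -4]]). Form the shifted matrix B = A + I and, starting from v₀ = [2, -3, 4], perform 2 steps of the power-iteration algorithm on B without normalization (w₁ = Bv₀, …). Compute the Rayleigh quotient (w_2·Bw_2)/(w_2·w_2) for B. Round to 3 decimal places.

μ ≈ 10.711

B = A + I has rows (1, -5, 2); (-5, 8, -1); (2, -1, -3)
w1 = Bv₀ = (1·2 + (-5)·(-3) + 2·4; (-5)·2 + 8·(-3) + (-1)·4; 2·2 + (-1)·(-3) + (-3)·4) = (25, -38, -5)
w2 = Bw1 = (1·25 + (-5)·(-38) + 2·(-5); (-5)·25 + 8·(-38) + (-1)·(-5); 2·25 + (-1)·(-38) + (-3)·(-5)) = (205, -424, 103)
Bw2 = (2531, -4520, 525)
w2·Bw2 = 2489410; w2·w2 = 232410; μ ≈ 2489410/232410 = 10.711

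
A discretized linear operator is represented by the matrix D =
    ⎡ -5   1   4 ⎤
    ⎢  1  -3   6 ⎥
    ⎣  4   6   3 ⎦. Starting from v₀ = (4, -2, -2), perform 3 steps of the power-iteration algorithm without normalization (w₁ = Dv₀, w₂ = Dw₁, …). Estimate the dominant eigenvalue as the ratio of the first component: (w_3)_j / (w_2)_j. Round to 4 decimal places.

w1 = Dv₀ = (-30, -2, -2)
w2 = Dw1 = (140, -36, -138)
w3 = Dw2 = (-1288, -580, -70)
Ratio at component: -1288 / 140 = -9.2000

-9.2000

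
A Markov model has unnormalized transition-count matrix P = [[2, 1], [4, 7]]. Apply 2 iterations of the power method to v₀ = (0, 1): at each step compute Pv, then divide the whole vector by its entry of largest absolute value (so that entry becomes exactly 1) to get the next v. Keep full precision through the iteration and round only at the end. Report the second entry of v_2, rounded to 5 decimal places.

1.00000

Pv0 = (1.000000, 7.000000); divide by 7.000000 → v1 = (0.142857, 1.000000)
Pv1 = (1.285714, 7.571429); divide by 7.571429 → v2 = (0.169811, 1.000000)
Requested entry of v2: 53/53 = 1.00000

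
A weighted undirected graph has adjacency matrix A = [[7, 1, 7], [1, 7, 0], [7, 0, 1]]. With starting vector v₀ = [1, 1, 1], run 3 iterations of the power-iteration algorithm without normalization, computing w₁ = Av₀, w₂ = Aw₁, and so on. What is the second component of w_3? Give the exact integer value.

666

w1 = Av₀ = (7·1 + 1·1 + 7·1; 1·1 + 7·1 + 0·1; 7·1 + 0·1 + 1·1) = (15, 8, 8)
w2 = Aw1 = (7·15 + 1·8 + 7·8; 1·15 + 7·8 + 0·8; 7·15 + 0·8 + 1·8) = (169, 71, 113)
w3 = Aw2 = (2045, 666, 1296)
The requested component of w3 is 666.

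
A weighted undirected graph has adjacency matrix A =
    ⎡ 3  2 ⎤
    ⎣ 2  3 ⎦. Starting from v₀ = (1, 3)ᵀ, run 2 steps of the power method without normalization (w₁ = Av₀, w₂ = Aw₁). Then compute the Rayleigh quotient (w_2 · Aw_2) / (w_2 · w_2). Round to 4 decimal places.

4.9984

w1 = Av₀ = (3·1 + 2·3; 2·1 + 3·3) = (9, 11)
w2 = Aw1 = (3·9 + 2·11; 2·9 + 3·11) = (49, 51)
Aw2 = (249, 251)
w2·Aw2 = 49·249 + 51·251 = 25002; w2·w2 = 49·49 + 51·51 = 5002
λ ≈ 25002/5002 = 4.9984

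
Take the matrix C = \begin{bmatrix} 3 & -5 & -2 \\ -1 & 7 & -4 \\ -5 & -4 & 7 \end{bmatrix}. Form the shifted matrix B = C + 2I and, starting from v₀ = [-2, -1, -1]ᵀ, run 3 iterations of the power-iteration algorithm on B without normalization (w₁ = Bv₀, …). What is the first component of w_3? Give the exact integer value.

26

B = C + 2I has rows (5, -5, -2); (-1, 9, -4); (-5, -4, 9)
w1 = Bv₀ = (-3, -3, 5)
w2 = Bw1 = (-10, -44, 72)
w3 = Bw2 = (26, -674, 874)
Requested component of w3: 26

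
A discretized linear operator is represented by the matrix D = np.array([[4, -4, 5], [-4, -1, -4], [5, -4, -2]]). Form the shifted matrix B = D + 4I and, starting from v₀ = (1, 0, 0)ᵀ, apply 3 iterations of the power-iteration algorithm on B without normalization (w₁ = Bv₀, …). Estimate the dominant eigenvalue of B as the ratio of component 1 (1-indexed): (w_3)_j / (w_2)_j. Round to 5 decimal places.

13.58095

B = D + 4I has rows (8, -4, 5); (-4, 3, -4); (5, -4, 2)
w1 = Bv₀ = (8·1 + (-4)·0 + 5·0; (-4)·1 + 3·0 + (-4)·0; 5·1 + (-4)·0 + 2·0) = (8, -4, 5)
w2 = Bw1 = (8·8 + (-4)·(-4) + 5·5; (-4)·8 + 3·(-4) + (-4)·5; 5·8 + (-4)·(-4) + 2·5) = (105, -64, 66)
w3 = Bw2 = (1426, -876, 913)
Ratio: 1426/105 = 13.58095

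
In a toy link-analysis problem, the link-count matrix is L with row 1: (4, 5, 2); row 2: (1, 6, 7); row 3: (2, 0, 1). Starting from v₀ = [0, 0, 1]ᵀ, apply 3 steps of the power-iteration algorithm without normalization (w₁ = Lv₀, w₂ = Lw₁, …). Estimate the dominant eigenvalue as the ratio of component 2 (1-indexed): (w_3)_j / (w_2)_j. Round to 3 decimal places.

λ ≈ 7.569

w1 = Lv₀ = (2, 7, 1)
w2 = Lw1 = (45, 51, 5)
w3 = Lw2 = (445, 386, 95)
Ratio at component: 386 / 51 = 7.569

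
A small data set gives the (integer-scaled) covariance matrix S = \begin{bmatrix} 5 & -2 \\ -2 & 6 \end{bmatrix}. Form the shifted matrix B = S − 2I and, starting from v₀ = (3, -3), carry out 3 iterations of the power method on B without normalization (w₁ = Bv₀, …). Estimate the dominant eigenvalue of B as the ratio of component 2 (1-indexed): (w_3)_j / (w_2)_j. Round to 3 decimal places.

B = S − 2I has rows (3, -2); (-2, 4)
w1 = Bv₀ = (15, -18)
w2 = Bw1 = (81, -102)
w3 = Bw2 = (447, -570)
Ratio: -570/-102 = 5.588

μ ≈ 5.588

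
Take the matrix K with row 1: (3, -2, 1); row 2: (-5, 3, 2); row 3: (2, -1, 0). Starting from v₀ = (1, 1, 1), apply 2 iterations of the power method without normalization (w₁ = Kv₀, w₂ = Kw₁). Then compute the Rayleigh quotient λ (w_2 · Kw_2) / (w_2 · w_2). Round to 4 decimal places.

λ ≈ 6.0698

w1 = Kv₀ = (2, 0, 1)
w2 = Kw1 = (7, -8, 4)
Kw2 = (41, -51, 22)
w2·Kw2 = 7·41 + (-8)·(-51) + 4·22 = 783; w2·w2 = 7·7 + (-8)·(-8) + 4·4 = 129
λ ≈ 783/129 = 6.0698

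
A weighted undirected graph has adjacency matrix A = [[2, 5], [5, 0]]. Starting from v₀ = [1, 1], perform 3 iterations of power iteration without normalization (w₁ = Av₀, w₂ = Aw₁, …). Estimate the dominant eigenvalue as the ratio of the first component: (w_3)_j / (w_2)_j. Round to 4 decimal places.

6.4872

w1 = Av₀ = (2·1 + 5·1; 5·1 + 0·1) = (7, 5)
w2 = Aw1 = (2·7 + 5·5; 5·7 + 0·5) = (39, 35)
w3 = Aw2 = (253, 195)
Ratio at component: 253 / 39 = 6.4872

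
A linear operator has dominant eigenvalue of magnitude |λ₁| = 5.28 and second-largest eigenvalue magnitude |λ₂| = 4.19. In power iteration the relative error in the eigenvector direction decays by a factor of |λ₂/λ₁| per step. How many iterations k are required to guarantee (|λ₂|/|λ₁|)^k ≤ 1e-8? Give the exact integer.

80

|λ₂/λ₁| = 4.19/5.28 = 0.79356
Need k ≥ ln(1e-8) / ln(0.79356) = -18.4207 / -0.2312 ≈ 79.665
Smallest integer k satisfying the bound: 80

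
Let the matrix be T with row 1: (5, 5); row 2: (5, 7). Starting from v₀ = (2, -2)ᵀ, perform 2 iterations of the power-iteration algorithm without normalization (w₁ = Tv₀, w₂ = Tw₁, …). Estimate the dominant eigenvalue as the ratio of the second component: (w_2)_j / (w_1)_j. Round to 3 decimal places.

λ ≈ 7.000

w1 = Tv₀ = (0, -4)
w2 = Tw1 = (-20, -28)
Ratio at component: -28 / -4 = 7.000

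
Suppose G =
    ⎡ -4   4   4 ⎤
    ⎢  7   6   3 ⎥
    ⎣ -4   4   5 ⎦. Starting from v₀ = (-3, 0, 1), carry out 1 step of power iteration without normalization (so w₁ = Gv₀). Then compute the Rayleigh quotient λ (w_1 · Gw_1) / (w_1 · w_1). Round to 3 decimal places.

-3.389

w1 = Gv₀ = (16, -18, 17)
Gw1 = (-68, 55, -51)
w1·Gw1 = 16·(-68) + (-18)·55 + 17·(-51) = -2945; w1·w1 = 16·16 + (-18)·(-18) + 17·17 = 869
λ ≈ -2945/869 = -3.389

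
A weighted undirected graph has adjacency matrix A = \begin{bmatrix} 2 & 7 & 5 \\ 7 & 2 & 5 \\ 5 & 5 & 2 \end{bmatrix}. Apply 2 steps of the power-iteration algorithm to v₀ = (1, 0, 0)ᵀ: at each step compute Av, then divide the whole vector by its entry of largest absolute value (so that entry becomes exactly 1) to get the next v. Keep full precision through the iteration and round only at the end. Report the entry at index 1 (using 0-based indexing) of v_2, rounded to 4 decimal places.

0.6795

Av0 = (2.00000, 7.00000, 5.00000); divide by 7.00000 → v1 = (0.28571, 1.00000, 0.71429)
Av1 = (11.14286, 7.57143, 7.85714); divide by 11.14286 → v2 = (1.00000, 0.67949, 0.70513)
Requested entry of v2: 53/78 = 0.6795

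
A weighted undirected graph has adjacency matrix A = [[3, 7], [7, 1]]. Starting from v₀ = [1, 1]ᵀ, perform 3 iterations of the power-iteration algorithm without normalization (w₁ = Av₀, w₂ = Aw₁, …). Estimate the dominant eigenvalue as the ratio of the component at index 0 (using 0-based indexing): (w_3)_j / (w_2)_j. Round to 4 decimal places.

λ ≈ 9.3488

w1 = Av₀ = (3·1 + 7·1; 7·1 + 1·1) = (10, 8)
w2 = Aw1 = (3·10 + 7·8; 7·10 + 1·8) = (86, 78)
w3 = Aw2 = (804, 680)
Ratio at component: 804 / 86 = 9.3488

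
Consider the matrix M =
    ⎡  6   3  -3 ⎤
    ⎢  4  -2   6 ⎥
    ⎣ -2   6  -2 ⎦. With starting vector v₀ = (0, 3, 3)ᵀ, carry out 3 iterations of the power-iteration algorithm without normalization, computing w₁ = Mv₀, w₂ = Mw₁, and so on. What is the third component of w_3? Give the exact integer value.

192

w1 = Mv₀ = (0, 12, 12)
w2 = Mw1 = (0, 48, 48)
w3 = Mw2 = (0, 192, 192)
The requested component of w3 is 192.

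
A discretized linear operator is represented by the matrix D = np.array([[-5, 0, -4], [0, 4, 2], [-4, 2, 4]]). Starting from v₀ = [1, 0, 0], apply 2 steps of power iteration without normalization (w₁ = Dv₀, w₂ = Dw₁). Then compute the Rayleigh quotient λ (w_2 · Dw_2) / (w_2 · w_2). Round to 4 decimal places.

w1 = Dv₀ = ((-5)·1 + 0·0 + (-4)·0; 0·1 + 4·0 + 2·0; (-4)·1 + 2·0 + 4·0) = (-5, 0, -4)
w2 = Dw1 = ((-5)·(-5) + 0·0 + (-4)·(-4); 0·(-5) + 4·0 + 2·(-4); (-4)·(-5) + 2·0 + 4·(-4)) = (41, -8, 4)
Dw2 = (-221, -24, -164)
w2·Dw2 = 41·(-221) + (-8)·(-24) + 4·(-164) = -9525; w2·w2 = 41·41 + (-8)·(-8) + 4·4 = 1761
λ ≈ -9525/1761 = -5.4089

λ ≈ -5.4089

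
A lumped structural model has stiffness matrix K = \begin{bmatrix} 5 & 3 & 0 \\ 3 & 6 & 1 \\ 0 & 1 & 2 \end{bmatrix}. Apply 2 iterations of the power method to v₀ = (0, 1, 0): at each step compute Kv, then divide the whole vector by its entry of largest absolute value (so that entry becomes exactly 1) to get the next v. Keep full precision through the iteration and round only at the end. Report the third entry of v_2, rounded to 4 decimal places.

0.1739

Kv0 = (3.00000, 6.00000, 1.00000); divide by 6.00000 → v1 = (0.50000, 1.00000, 0.16667)
Kv1 = (5.50000, 7.66667, 1.33333); divide by 7.66667 → v2 = (0.71739, 1.00000, 0.17391)
Requested entry of v2: 8/46 = 0.1739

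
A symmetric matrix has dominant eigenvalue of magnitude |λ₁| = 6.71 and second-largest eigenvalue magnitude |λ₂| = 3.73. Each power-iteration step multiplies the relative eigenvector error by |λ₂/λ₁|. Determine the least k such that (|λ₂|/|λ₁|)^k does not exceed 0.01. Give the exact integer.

|λ₂/λ₁| = 3.73/6.71 = 0.55589
Need k ≥ ln(0.01) / ln(0.55589) = -4.6052 / -0.5872 ≈ 7.843
Smallest integer k satisfying the bound: 8

8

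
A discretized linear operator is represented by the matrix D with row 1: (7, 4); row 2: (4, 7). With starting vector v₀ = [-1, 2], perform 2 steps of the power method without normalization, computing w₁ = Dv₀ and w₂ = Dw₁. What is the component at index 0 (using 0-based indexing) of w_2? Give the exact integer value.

47

w1 = Dv₀ = (1, 10)
w2 = Dw1 = (47, 74)
The requested component of w2 is 47.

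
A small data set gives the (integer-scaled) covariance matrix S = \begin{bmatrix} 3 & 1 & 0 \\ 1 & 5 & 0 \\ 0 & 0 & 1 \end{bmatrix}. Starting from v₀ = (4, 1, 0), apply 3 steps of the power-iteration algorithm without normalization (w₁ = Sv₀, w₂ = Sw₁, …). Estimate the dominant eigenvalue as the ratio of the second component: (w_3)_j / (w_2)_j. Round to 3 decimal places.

w1 = Sv₀ = (3·4 + 1·1 + 0·0; 1·4 + 5·1 + 0·0; 0·4 + 0·1 + 1·0) = (13, 9, 0)
w2 = Sw1 = (3·13 + 1·9 + 0·0; 1·13 + 5·9 + 0·0; 0·13 + 0·9 + 1·0) = (48, 58, 0)
w3 = Sw2 = (202, 338, 0)
Ratio at component: 338 / 58 = 5.828

λ ≈ 5.828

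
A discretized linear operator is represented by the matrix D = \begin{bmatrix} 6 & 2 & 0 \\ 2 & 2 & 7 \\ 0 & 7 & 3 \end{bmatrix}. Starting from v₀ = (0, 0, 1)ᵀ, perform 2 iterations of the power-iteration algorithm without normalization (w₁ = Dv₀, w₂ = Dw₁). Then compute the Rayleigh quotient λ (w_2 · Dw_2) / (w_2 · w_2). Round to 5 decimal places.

9.21588

w1 = Dv₀ = (6·0 + 2·0 + 0·1; 2·0 + 2·0 + 7·1; 0·0 + 7·0 + 3·1) = (0, 7, 3)
w2 = Dw1 = (6·0 + 2·7 + 0·3; 2·0 + 2·7 + 7·3; 0·0 + 7·7 + 3·3) = (14, 35, 58)
Dw2 = (154, 504, 419)
w2·Dw2 = 14·154 + 35·504 + 58·419 = 44098; w2·w2 = 14·14 + 35·35 + 58·58 = 4785
λ ≈ 44098/4785 = 9.21588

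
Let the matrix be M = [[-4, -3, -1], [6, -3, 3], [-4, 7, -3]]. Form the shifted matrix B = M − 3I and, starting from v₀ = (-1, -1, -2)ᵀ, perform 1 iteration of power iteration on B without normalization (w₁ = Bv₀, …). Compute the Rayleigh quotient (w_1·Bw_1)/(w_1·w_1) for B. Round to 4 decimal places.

B = M − 3I has rows (-7, -3, -1); (6, -6, 3); (-4, 7, -6)
w1 = Bv₀ = ((-7)·(-1) + (-3)·(-1) + (-1)·(-2); 6·(-1) + (-6)·(-1) + 3·(-2); (-4)·(-1) + 7·(-1) + (-6)·(-2)) = (12, -6, 9)
Bw1 = (-75, 135, -144)
w1·Bw1 = -3006; w1·w1 = 261; μ ≈ -3006/261 = -11.5172

-11.5172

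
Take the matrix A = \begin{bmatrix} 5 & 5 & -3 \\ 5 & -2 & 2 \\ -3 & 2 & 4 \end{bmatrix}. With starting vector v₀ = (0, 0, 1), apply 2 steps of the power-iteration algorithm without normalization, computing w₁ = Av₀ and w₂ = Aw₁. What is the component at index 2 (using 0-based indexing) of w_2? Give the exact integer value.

29

w1 = Av₀ = (5·0 + 5·0 + (-3)·1; 5·0 + (-2)·0 + 2·1; (-3)·0 + 2·0 + 4·1) = (-3, 2, 4)
w2 = Aw1 = (5·(-3) + 5·2 + (-3)·4; 5·(-3) + (-2)·2 + 2·4; (-3)·(-3) + 2·2 + 4·4) = (-17, -11, 29)
The requested component of w2 is 29.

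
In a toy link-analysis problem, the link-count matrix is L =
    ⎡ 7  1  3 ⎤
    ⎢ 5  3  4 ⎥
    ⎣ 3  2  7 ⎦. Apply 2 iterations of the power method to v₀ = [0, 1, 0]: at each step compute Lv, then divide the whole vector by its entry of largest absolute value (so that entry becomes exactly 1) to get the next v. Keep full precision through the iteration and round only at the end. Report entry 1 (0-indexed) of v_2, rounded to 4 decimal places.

0.9565

Lv0 = (1.00000, 3.00000, 2.00000); divide by 3.00000 → v1 = (0.33333, 1.00000, 0.66667)
Lv1 = (5.33333, 7.33333, 7.66667); divide by 7.66667 → v2 = (0.69565, 0.95652, 1.00000)
Requested entry of v2: 22/23 = 0.9565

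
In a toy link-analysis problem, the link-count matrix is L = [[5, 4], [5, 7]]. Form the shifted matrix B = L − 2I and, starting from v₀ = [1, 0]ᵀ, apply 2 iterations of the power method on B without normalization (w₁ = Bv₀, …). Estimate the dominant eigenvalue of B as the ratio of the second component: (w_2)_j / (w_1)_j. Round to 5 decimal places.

8.00000

B = L − 2I has rows (3, 4); (5, 5)
w1 = Bv₀ = (3·1 + 4·0; 5·1 + 5·0) = (3, 5)
w2 = Bw1 = (3·3 + 4·5; 5·3 + 5·5) = (29, 40)
Ratio: 40/5 = 8.00000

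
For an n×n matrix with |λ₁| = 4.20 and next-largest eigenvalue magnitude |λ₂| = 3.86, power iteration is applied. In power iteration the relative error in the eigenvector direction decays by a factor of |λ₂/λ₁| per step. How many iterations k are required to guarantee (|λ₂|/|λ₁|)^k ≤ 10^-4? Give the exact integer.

110

|λ₂/λ₁| = 3.86/4.20 = 0.91905
Need k ≥ ln(10^-4) / ln(0.91905) = -9.2103 / -0.0844 ≈ 109.105
Smallest integer k satisfying the bound: 110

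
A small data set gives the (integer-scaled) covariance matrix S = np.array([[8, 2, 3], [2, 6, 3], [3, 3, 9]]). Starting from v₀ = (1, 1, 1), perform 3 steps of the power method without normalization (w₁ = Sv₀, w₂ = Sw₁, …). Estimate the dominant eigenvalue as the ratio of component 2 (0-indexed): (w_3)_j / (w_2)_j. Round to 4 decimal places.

13.4638

w1 = Sv₀ = (13, 11, 15)
w2 = Sw1 = (171, 137, 207)
w3 = Sw2 = (2263, 1785, 2787)
Ratio at component: 2787 / 207 = 13.4638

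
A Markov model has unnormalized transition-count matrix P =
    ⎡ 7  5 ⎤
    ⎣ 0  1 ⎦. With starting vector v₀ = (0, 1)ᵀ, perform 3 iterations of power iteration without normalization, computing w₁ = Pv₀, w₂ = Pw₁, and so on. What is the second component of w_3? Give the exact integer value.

1

w1 = Pv₀ = (7·0 + 5·1; 0·0 + 1·1) = (5, 1)
w2 = Pw1 = (7·5 + 5·1; 0·5 + 1·1) = (40, 1)
w3 = Pw2 = (285, 1)
The requested component of w3 is 1.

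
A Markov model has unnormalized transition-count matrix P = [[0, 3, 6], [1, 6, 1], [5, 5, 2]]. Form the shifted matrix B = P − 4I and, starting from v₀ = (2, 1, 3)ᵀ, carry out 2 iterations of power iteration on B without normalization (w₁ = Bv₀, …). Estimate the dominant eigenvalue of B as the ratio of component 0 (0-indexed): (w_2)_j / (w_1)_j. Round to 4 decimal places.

μ ≈ 1.7692

B = P − 4I has rows (-4, 3, 6); (1, 2, 1); (5, 5, -2)
w1 = Bv₀ = ((-4)·2 + 3·1 + 6·3; 1·2 + 2·1 + 1·3; 5·2 + 5·1 + (-2)·3) = (13, 7, 9)
w2 = Bw1 = ((-4)·13 + 3·7 + 6·9; 1·13 + 2·7 + 1·9; 5·13 + 5·7 + (-2)·9) = (23, 36, 82)
Ratio: 23/13 = 1.7692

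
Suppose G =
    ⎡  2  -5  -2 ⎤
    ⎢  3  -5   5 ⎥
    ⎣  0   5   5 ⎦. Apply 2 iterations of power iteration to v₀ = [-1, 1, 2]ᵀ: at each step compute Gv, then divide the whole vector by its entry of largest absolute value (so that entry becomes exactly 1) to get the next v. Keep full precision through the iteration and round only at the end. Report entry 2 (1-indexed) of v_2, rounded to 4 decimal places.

Gv0 = (-11.00000, 2.00000, 15.00000); divide by 15.00000 → v1 = (-0.73333, 0.13333, 1.00000)
Gv1 = (-4.13333, 2.13333, 5.66667); divide by 5.66667 → v2 = (-0.72941, 0.37647, 1.00000)
Requested entry of v2: 32/85 = 0.3765

0.3765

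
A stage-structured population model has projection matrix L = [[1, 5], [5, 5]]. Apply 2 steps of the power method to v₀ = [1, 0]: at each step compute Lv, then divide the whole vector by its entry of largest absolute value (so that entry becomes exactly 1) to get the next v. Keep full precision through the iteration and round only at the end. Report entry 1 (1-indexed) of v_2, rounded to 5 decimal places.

Lv0 = (1.000000, 5.000000); divide by 5.000000 → v1 = (0.200000, 1.000000)
Lv1 = (5.200000, 6.000000); divide by 6.000000 → v2 = (0.866667, 1.000000)
Requested entry of v2: 26/30 = 0.86667

0.86667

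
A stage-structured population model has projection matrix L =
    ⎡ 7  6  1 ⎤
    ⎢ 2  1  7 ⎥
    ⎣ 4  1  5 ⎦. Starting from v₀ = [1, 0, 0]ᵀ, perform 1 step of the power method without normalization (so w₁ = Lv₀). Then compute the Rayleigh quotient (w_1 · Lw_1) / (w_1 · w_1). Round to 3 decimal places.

10.768

w1 = Lv₀ = (7, 2, 4)
Lw1 = (65, 44, 50)
w1·Lw1 = 7·65 + 2·44 + 4·50 = 743; w1·w1 = 7·7 + 2·2 + 4·4 = 69
λ ≈ 743/69 = 10.768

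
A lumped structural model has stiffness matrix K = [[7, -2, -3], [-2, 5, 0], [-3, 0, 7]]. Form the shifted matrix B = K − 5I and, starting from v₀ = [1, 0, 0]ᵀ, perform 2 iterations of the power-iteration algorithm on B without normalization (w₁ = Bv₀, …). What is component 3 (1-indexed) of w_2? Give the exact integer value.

B = K − 5I has rows (2, -2, -3); (-2, 0, 0); (-3, 0, 2)
w1 = Bv₀ = (2, -2, -3)
w2 = Bw1 = (17, -4, -12)
Requested component of w2: -12

-12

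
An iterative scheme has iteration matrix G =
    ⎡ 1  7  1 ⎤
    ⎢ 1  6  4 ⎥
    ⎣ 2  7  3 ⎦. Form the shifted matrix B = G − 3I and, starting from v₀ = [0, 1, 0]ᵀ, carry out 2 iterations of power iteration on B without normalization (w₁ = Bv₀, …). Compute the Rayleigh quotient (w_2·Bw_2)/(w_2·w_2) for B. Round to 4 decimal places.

B = G − 3I has rows (-2, 7, 1); (1, 3, 4); (2, 7, 0)
w1 = Bv₀ = ((-2)·0 + 7·1 + 1·0; 1·0 + 3·1 + 4·0; 2·0 + 7·1 + 0·0) = (7, 3, 7)
w2 = Bw1 = ((-2)·7 + 7·3 + 1·7; 1·7 + 3·3 + 4·7; 2·7 + 7·3 + 0·7) = (14, 44, 35)
Bw2 = (315, 286, 336)
w2·Bw2 = 28754; w2·w2 = 3357; μ ≈ 28754/3357 = 8.5654

μ ≈ 8.5654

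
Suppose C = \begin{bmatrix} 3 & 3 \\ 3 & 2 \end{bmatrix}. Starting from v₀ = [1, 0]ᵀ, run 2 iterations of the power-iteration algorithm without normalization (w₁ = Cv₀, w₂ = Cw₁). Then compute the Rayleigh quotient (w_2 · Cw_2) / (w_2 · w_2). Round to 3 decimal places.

λ ≈ 5.541

w1 = Cv₀ = (3, 3)
w2 = Cw1 = (18, 15)
Cw2 = (99, 84)
w2·Cw2 = 18·99 + 15·84 = 3042; w2·w2 = 18·18 + 15·15 = 549
λ ≈ 3042/549 = 5.541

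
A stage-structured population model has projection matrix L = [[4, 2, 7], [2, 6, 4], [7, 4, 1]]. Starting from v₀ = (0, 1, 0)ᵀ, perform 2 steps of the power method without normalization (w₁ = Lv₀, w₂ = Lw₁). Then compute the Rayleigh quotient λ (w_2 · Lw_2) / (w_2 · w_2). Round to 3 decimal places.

12.158

w1 = Lv₀ = (4·0 + 2·1 + 7·0; 2·0 + 6·1 + 4·0; 7·0 + 4·1 + 1·0) = (2, 6, 4)
w2 = Lw1 = (4·2 + 2·6 + 7·4; 2·2 + 6·6 + 4·4; 7·2 + 4·6 + 1·4) = (48, 56, 42)
Lw2 = (598, 600, 602)
w2·Lw2 = 48·598 + 56·600 + 42·602 = 87588; w2·w2 = 48·48 + 56·56 + 42·42 = 7204
λ ≈ 87588/7204 = 12.158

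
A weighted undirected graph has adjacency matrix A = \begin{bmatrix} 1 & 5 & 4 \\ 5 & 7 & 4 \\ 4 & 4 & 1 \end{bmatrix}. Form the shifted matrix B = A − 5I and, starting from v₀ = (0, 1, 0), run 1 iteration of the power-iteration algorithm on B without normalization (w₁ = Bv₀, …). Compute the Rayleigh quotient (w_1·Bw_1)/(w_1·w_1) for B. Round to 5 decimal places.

B = A − 5I has rows (-4, 5, 4); (5, 2, 4); (4, 4, -4)
w1 = Bv₀ = (5, 2, 4)
Bw1 = (6, 45, 12)
w1·Bw1 = 168; w1·w1 = 45; μ ≈ 168/45 = 3.73333

μ ≈ 3.73333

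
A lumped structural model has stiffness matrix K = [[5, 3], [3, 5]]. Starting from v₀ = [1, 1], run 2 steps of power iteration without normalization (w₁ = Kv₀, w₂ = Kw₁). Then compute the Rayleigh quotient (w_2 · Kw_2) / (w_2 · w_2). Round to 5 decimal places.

w1 = Kv₀ = (8, 8)
w2 = Kw1 = (64, 64)
Kw2 = (512, 512)
w2·Kw2 = 64·512 + 64·512 = 65536; w2·w2 = 64·64 + 64·64 = 8192
λ ≈ 65536/8192 = 8.00000

λ ≈ 8.00000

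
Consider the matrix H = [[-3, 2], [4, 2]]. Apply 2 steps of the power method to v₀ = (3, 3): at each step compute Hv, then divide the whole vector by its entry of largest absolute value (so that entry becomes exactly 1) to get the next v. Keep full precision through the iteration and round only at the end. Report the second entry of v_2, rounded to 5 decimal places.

0.53333

Hv0 = (-3.000000, 18.000000); divide by 18.000000 → v1 = (-0.166667, 1.000000)
Hv1 = (2.500000, 1.333333); divide by 2.500000 → v2 = (1.000000, 0.533333)
Requested entry of v2: 24/45 = 0.53333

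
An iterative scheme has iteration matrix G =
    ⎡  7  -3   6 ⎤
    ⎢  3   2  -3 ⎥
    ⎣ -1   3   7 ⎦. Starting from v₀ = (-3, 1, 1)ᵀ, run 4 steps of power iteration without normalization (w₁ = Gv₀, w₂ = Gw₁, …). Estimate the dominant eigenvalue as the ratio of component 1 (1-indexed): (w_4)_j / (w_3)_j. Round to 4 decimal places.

λ ≈ 11.2838

w1 = Gv₀ = (-18, -10, 13)
w2 = Gw1 = (-18, -113, 79)
w3 = Gw2 = (687, -517, 232)
w4 = Gw3 = (7752, 331, -614)
Ratio at component: 7752 / 687 = 11.2838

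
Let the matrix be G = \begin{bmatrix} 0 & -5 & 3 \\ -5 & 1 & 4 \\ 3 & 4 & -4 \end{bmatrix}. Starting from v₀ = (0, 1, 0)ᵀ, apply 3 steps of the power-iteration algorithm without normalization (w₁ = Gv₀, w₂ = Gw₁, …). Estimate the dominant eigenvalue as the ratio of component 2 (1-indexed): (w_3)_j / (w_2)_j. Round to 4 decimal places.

-2.4048

w1 = Gv₀ = (0·0 + (-5)·1 + 3·0; (-5)·0 + 1·1 + 4·0; 3·0 + 4·1 + (-4)·0) = (-5, 1, 4)
w2 = Gw1 = (0·(-5) + (-5)·1 + 3·4; (-5)·(-5) + 1·1 + 4·4; 3·(-5) + 4·1 + (-4)·4) = (7, 42, -27)
w3 = Gw2 = (-291, -101, 297)
Ratio at component: -101 / 42 = -2.4048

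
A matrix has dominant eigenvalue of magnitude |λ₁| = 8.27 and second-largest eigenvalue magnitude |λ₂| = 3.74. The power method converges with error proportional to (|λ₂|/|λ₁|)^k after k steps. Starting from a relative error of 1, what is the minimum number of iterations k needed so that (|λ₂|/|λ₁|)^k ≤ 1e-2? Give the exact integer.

6

|λ₂/λ₁| = 3.74/8.27 = 0.45224
Need k ≥ ln(1e-2) / ln(0.45224) = -4.6052 / -0.7935 ≈ 5.803
Smallest integer k satisfying the bound: 6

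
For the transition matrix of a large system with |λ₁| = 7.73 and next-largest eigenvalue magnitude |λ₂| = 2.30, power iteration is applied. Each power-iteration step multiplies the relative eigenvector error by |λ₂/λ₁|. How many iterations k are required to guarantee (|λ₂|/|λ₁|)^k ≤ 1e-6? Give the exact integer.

|λ₂/λ₁| = 2.30/7.73 = 0.29754
Need k ≥ ln(1e-6) / ln(0.29754) = -13.8155 / -1.2122 ≈ 11.397
Smallest integer k satisfying the bound: 12

12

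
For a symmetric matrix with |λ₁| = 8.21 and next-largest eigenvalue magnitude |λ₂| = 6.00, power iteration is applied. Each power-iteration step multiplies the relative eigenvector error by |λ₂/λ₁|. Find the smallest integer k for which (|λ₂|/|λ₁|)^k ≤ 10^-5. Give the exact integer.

|λ₂/λ₁| = 6.00/8.21 = 0.73082
Need k ≥ ln(10^-5) / ln(0.73082) = -11.5129 / -0.3136 ≈ 36.713
Smallest integer k satisfying the bound: 37

37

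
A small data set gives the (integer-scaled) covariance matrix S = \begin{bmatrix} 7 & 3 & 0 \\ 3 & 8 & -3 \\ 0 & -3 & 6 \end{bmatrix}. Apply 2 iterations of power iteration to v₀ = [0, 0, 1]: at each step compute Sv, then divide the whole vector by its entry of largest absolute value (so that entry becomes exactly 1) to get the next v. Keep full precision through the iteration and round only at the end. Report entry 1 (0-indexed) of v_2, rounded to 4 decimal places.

Sv0 = (0.00000, -3.00000, 6.00000); divide by 6.00000 → v1 = (0.00000, -0.50000, 1.00000)
Sv1 = (-1.50000, -7.00000, 7.50000); divide by 7.50000 → v2 = (-0.20000, -0.93333, 1.00000)
Requested entry of v2: -42/45 = -0.9333

-0.9333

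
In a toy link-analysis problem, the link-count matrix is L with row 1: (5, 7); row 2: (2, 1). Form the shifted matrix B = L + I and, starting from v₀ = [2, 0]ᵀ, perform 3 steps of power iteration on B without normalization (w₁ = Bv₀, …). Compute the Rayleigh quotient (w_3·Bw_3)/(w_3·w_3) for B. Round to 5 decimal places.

B = L + I has rows (6, 7); (2, 2)
w1 = Bv₀ = (6·2 + 7·0; 2·2 + 2·0) = (12, 4)
w2 = Bw1 = (6·12 + 7·4; 2·12 + 2·4) = (100, 32)
w3 = Bw2 = (824, 264)
Bw3 = (6792, 2176)
w3·Bw3 = 6171072; w3·w3 = 748672; μ ≈ 6171072/748672 = 8.24269

μ ≈ 8.24269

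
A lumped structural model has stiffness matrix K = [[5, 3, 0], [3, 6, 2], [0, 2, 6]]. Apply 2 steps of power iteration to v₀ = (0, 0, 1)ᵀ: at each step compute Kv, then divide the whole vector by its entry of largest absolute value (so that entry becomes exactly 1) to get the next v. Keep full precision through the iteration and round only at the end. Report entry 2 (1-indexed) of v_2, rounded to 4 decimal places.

Kv0 = (0.00000, 2.00000, 6.00000); divide by 6.00000 → v1 = (0.00000, 0.33333, 1.00000)
Kv1 = (1.00000, 4.00000, 6.66667); divide by 6.66667 → v2 = (0.15000, 0.60000, 1.00000)
Requested entry of v2: 24/40 = 0.6000

0.6000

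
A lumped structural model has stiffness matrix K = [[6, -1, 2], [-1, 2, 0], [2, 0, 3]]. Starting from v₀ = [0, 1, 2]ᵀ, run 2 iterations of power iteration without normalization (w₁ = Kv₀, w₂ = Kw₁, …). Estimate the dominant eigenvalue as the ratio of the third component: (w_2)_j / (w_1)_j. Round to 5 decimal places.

4.00000

w1 = Kv₀ = (6·0 + (-1)·1 + 2·2; (-1)·0 + 2·1 + 0·2; 2·0 + 0·1 + 3·2) = (3, 2, 6)
w2 = Kw1 = (6·3 + (-1)·2 + 2·6; (-1)·3 + 2·2 + 0·6; 2·3 + 0·2 + 3·6) = (28, 1, 24)
Ratio at component: 24 / 6 = 4.00000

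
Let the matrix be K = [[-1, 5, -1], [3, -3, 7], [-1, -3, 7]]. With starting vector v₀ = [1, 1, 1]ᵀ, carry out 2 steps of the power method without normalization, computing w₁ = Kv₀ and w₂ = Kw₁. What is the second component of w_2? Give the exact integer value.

9

w1 = Kv₀ = ((-1)·1 + 5·1 + (-1)·1; 3·1 + (-3)·1 + 7·1; (-1)·1 + (-3)·1 + 7·1) = (3, 7, 3)
w2 = Kw1 = ((-1)·3 + 5·7 + (-1)·3; 3·3 + (-3)·7 + 7·3; (-1)·3 + (-3)·7 + 7·3) = (29, 9, -3)
The requested component of w2 is 9.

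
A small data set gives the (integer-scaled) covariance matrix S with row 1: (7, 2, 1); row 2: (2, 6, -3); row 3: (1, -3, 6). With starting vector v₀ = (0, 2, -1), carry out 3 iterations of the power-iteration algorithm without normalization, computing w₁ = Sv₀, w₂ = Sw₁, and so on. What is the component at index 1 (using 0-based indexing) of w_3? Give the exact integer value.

w1 = Sv₀ = (7·0 + 2·2 + 1·(-1); 2·0 + 6·2 + (-3)·(-1); 1·0 + (-3)·2 + 6·(-1)) = (3, 15, -12)
w2 = Sw1 = (7·3 + 2·15 + 1·(-12); 2·3 + 6·15 + (-3)·(-12); 1·3 + (-3)·15 + 6·(-12)) = (39, 132, -114)
w3 = Sw2 = (423, 1212, -1041)
The requested component of w3 is 1212.

1212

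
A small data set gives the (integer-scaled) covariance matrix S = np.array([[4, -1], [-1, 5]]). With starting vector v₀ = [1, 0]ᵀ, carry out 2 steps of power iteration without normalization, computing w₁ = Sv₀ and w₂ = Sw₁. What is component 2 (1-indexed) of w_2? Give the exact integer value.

-9

w1 = Sv₀ = (4·1 + (-1)·0; (-1)·1 + 5·0) = (4, -1)
w2 = Sw1 = (4·4 + (-1)·(-1); (-1)·4 + 5·(-1)) = (17, -9)
The requested component of w2 is -9.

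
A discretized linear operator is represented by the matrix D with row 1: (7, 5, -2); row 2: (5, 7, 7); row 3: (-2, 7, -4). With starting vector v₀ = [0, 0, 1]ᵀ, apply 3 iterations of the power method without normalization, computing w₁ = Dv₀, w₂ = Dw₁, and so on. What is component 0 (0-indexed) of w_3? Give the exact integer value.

120

w1 = Dv₀ = (-2, 7, -4)
w2 = Dw1 = (29, 11, 69)
w3 = Dw2 = (120, 705, -257)
The requested component of w3 is 120.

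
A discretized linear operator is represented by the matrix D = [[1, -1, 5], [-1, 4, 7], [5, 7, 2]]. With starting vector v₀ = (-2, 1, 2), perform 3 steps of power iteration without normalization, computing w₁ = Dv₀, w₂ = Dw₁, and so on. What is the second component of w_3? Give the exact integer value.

1567

w1 = Dv₀ = (1·(-2) + (-1)·1 + 5·2; (-1)·(-2) + 4·1 + 7·2; 5·(-2) + 7·1 + 2·2) = (7, 20, 1)
w2 = Dw1 = (1·7 + (-1)·20 + 5·1; (-1)·7 + 4·20 + 7·1; 5·7 + 7·20 + 2·1) = (-8, 80, 177)
w3 = Dw2 = (797, 1567, 874)
The requested component of w3 is 1567.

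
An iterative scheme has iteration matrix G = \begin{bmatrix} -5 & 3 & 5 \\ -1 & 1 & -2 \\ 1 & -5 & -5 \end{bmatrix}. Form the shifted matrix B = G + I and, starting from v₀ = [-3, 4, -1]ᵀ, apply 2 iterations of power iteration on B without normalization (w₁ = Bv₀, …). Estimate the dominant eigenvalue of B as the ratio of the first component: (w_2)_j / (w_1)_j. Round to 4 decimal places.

-6.9474

B = G + I has rows (-4, 3, 5); (-1, 2, -2); (1, -5, -4)
w1 = Bv₀ = (19, 13, -19)
w2 = Bw1 = (-132, 45, 30)
Ratio: -132/19 = -6.9474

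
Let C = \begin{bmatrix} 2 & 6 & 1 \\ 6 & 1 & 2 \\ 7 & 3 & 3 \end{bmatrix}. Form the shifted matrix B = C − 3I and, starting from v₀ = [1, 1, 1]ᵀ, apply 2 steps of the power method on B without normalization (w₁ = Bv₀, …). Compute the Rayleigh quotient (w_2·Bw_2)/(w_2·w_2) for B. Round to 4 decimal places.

B = C − 3I has rows (-1, 6, 1); (6, -2, 2); (7, 3, 0)
w1 = Bv₀ = ((-1)·1 + 6·1 + 1·1; 6·1 + (-2)·1 + 2·1; 7·1 + 3·1 + 0·1) = (6, 6, 10)
w2 = Bw1 = ((-1)·6 + 6·6 + 1·10; 6·6 + (-2)·6 + 2·10; 7·6 + 3·6 + 0·10) = (40, 44, 60)
Bw2 = (284, 272, 412)
w2·Bw2 = 48048; w2·w2 = 7136; μ ≈ 48048/7136 = 6.7332

6.7332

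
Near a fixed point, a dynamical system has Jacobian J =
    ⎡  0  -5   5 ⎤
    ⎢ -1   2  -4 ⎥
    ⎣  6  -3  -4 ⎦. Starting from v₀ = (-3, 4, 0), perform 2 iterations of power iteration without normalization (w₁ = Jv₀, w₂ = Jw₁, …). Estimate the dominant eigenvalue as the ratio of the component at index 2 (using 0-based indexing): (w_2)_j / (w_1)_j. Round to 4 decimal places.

λ ≈ 1.1000

w1 = Jv₀ = (-20, 11, -30)
w2 = Jw1 = (-205, 162, -33)
Ratio at component: -33 / -30 = 1.1000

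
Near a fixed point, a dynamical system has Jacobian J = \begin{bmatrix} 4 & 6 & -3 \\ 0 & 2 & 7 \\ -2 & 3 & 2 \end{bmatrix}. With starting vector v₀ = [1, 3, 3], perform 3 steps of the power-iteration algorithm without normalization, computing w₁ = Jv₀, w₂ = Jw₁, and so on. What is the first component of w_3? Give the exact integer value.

1327

w1 = Jv₀ = (13, 27, 13)
w2 = Jw1 = (175, 145, 81)
w3 = Jw2 = (1327, 857, 247)
The requested component of w3 is 1327.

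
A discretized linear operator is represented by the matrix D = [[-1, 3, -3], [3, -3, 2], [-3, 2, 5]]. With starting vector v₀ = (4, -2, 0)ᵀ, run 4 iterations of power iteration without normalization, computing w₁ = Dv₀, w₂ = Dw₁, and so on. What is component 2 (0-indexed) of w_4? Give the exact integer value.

-624

w1 = Dv₀ = (-10, 18, -16)
w2 = Dw1 = (112, -116, -14)
w3 = Dw2 = (-418, 656, -638)
w4 = Dw3 = (4300, -4498, -624)
The requested component of w4 is -624.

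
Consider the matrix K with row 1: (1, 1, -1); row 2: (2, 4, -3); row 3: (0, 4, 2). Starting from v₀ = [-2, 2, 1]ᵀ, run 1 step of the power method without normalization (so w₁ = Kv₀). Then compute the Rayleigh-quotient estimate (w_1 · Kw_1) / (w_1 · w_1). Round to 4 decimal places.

λ ≈ 2.1765

w1 = Kv₀ = (1·(-2) + 1·2 + (-1)·1; 2·(-2) + 4·2 + (-3)·1; 0·(-2) + 4·2 + 2·1) = (-1, 1, 10)
Kw1 = (-10, -28, 24)
w1·Kw1 = (-1)·(-10) + 1·(-28) + 10·24 = 222; w1·w1 = (-1)·(-1) + 1·1 + 10·10 = 102
λ ≈ 222/102 = 2.1765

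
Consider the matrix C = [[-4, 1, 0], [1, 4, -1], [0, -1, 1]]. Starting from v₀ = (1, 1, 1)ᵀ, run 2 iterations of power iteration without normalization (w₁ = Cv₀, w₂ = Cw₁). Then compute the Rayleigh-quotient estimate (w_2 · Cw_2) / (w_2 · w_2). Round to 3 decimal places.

λ ≈ 0.426

w1 = Cv₀ = ((-4)·1 + 1·1 + 0·1; 1·1 + 4·1 + (-1)·1; 0·1 + (-1)·1 + 1·1) = (-3, 4, 0)
w2 = Cw1 = ((-4)·(-3) + 1·4 + 0·0; 1·(-3) + 4·4 + (-1)·0; 0·(-3) + (-1)·4 + 1·0) = (16, 13, -4)
Cw2 = (-51, 72, -17)
w2·Cw2 = 16·(-51) + 13·72 + (-4)·(-17) = 188; w2·w2 = 16·16 + 13·13 + (-4)·(-4) = 441
λ ≈ 188/441 = 0.426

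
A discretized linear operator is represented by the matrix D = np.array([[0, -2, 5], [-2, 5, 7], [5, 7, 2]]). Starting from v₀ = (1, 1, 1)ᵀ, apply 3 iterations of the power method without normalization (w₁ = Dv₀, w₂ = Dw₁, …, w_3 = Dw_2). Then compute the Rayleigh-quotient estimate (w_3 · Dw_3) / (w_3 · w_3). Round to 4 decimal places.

10.8323

w1 = Dv₀ = (0·1 + (-2)·1 + 5·1; (-2)·1 + 5·1 + 7·1; 5·1 + 7·1 + 2·1) = (3, 10, 14)
w2 = Dw1 = (0·3 + (-2)·10 + 5·14; (-2)·3 + 5·10 + 7·14; 5·3 + 7·10 + 2·14) = (50, 142, 113)
w3 = Dw2 = (281, 1401, 1470)
Dw3 = (4548, 16733, 14152)
w3·Dw3 = 281·4548 + 1401·16733 + 1470·14152 = 45524361; w3·w3 = 281·281 + 1401·1401 + 1470·1470 = 4202662
λ ≈ 45524361/4202662 = 10.8323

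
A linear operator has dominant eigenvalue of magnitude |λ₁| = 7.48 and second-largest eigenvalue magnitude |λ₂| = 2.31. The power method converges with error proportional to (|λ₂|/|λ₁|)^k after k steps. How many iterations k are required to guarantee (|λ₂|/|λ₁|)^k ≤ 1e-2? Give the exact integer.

4

|λ₂/λ₁| = 2.31/7.48 = 0.30882
Need k ≥ ln(1e-2) / ln(0.30882) = -4.6052 / -1.1750 ≈ 3.919
Smallest integer k satisfying the bound: 4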